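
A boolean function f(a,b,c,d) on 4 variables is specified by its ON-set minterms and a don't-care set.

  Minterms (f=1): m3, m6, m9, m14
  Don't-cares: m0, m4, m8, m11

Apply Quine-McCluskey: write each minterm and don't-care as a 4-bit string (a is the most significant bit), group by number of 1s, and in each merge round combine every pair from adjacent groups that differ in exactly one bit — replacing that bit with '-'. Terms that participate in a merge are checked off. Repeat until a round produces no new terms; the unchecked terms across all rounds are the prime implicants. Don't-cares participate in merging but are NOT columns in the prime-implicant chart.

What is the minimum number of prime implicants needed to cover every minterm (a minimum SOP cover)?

3

Round 0: 0000✓ 0011✓ 0100✓ 0110✓ 1000✓ 1001✓ 1011✓ 1110✓
Round 1: -000 -011 -110 0-00 01-0 10-1 100-
PIs = {-000, -011, -110, 0-00, 01-0, 10-1, 100-}
Coverage chart:
  m3: -011 ←essential
  m6: -110,01-0
  m9: 10-1,100-
  m14: -110 ←essential
Essential: -011, -110
Petrick residual → 10-1
Min cover (3 terms): b'cd + bcd' + ab'd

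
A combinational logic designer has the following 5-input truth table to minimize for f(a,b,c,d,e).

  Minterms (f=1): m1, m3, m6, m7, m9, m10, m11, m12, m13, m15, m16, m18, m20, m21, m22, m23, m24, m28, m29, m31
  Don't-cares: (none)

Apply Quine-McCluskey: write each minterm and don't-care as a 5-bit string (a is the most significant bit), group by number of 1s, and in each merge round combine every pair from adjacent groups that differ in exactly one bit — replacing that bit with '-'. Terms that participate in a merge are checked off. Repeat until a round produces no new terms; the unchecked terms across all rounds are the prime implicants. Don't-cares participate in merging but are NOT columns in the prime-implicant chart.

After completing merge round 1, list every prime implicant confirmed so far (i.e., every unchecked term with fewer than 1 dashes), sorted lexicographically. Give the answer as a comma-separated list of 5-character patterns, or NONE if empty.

[col 0] 00001*, 00011*, 00110*, 00111*, 01001*, 01010*, 01011*, 01100*, 01101*, 01111*, 10000*, 10010*, 10100*, 10101*, 10110*, 10111*, 11000*, 11100*, 11101*, 11111*
[col 1] -0110*, -0111*, -1100*, -1101*, -1111*, 0-001*, 0-011*, 0-111*, 00-11*, 000-1*, 0011-*, 01-01*, 01-11*, 010-1*, 0101-, 011-1*, 0110-*, 1-000*, 1-100*, 1-101*, 1-111*, 10-00*, 10-10*, 100-0*, 101-0*, 101-1*, 1010-*, 1011-*, 11-00*, 111-1*, 1110-*
[col 2] --111, -011-, -11-1, -110-, 0--11, 0-0-1, 01--1, 1--00, 1-1-1, 1-10-, 10--0, 101--
Prime implicants: --111, -011-, -11-1, -110-, 0--11, 0-0-1, 01--1, 0101-, 1--00, 1-1-1, 1-10-, 10--0, 101--

NONE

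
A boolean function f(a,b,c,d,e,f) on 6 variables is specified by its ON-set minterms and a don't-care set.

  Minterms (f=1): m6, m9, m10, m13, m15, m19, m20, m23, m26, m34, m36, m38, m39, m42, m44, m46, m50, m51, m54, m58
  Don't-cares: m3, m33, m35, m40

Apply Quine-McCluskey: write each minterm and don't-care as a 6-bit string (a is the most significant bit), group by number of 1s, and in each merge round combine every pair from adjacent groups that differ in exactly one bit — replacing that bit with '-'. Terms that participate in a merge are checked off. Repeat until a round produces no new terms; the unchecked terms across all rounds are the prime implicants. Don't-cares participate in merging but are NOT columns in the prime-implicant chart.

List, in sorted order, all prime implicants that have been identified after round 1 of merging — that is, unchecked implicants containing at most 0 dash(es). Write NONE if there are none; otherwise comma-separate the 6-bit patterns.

010100

Round 0: 000011✓ 000110✓ 001001✓ 001010✓ 001101✓ 001111✓ 010011✓ 010100 010111✓ 011010✓ 100001✓ 100010✓ 100011✓ 100100✓ 100110✓ 100111✓ 101000✓ 101010✓ 101100✓ 101110✓ 110010✓ 110011✓ 110110✓ 111010✓
Round 1: -00011✓ -00110 -01010✓ -10011✓ -11010✓ 0-0011✓ 0-1010✓ 001-01 0011-1 010-11 1-0010✓ 1-0011✓ 1-0110✓ 1-1010✓ 10-010✓ 10-100✓ 10-110✓ 100-10✓ 100-11✓ 1000-1 10001-✓ 1001-0✓ 10011-✓ 101-00✓ 101-10✓ 1010-0✓ 1011-0✓ 11-010✓ 110-10✓ 11001-✓
Round 2: --0011 --1010 1--010 1-0-10 1-001- 10--10 10-1-0 100-1- 101--0
PIs = {--0011, --1010, -00110, 001-01, 0011-1, 010-11, 010100, 1--010, 1-0-10, 1-001-, 10--10, 10-1-0, 100-1-, 1000-1, 101--0}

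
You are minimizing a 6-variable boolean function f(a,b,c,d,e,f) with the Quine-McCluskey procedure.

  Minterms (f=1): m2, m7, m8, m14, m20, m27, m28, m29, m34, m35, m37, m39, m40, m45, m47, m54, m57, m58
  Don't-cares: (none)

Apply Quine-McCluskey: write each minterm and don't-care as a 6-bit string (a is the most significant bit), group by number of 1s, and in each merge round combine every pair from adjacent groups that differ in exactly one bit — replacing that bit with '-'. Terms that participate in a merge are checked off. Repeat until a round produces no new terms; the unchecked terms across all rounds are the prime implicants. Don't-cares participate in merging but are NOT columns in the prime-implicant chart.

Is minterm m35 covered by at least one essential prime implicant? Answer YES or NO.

NO

[col 0] 000010*, 000111*, 001000*, 001110, 010100*, 011011, 011100*, 011101*, 100010*, 100011*, 100101*, 100111*, 101000*, 101101*, 101111*, 110110, 111001, 111010
[col 1] -00010, -00111, -01000, 01-100, 01110-, 10-101*, 10-111*, 100-11, 10001-, 1001-1*, 1011-1*
[col 2] 10-1-1
Prime implicants: -00010, -00111, -01000, 001110, 01-100, 011011, 01110-, 10-1-1, 100-11, 10001-, 110110, 111001, 111010
PI chart (minterm → PIs covering it):
  2 | -00010  (sole → essential)
  7 | -00111  (sole → essential)
  8 | -01000  (sole → essential)
  14 | 001110  (sole → essential)
  20 | 01-100  (sole → essential)
  27 | 011011  (sole → essential)
  28 | 01-100,01110-
  29 | 01110-  (sole → essential)
  34 | -00010,10001-
  35 | 100-11,10001-
  37 | 10-1-1  (sole → essential)
  39 | -00111,10-1-1,100-11
  40 | -01000  (sole → essential)
  45 | 10-1-1  (sole → essential)
  47 | 10-1-1  (sole → essential)
  54 | 110110  (sole → essential)
  57 | 111001  (sole → essential)
  58 | 111010  (sole → essential)
Essential prime implicants: -00010, -00111, -01000, 001110, 01-100, 011011, 01110-, 10-1-1, 110110, 111001, 111010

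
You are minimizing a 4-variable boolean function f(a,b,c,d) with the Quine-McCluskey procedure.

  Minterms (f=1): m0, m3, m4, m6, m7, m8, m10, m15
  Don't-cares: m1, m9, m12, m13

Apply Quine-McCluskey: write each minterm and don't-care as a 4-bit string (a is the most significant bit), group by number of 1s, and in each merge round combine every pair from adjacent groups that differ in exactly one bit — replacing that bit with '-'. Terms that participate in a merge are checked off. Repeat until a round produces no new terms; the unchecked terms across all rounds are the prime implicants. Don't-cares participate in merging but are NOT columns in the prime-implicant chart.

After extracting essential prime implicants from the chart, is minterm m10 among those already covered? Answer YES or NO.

[col 0] 0000*, 0001*, 0011*, 0100*, 0110*, 0111*, 1000*, 1001*, 1010*, 1100*, 1101*, 1111*
[col 1] -000*, -001*, -100*, -111, 0-00*, 0-11, 00-1, 000-*, 01-0, 011-, 1-00*, 1-01*, 10-0, 100-*, 11-1, 110-*
[col 2] --00, -00-, 1-0-
Prime implicants: --00, -00-, -111, 0-11, 00-1, 01-0, 011-, 1-0-, 10-0, 11-1
PI chart (minterm → PIs covering it):
  0 | --00,-00-
  3 | 0-11,00-1
  4 | --00,01-0
  6 | 01-0,011-
  7 | -111,0-11,011-
  8 | --00,-00-,1-0-,10-0
  10 | 10-0  (sole → essential)
  15 | -111,11-1
Essential prime implicants: 10-0

YES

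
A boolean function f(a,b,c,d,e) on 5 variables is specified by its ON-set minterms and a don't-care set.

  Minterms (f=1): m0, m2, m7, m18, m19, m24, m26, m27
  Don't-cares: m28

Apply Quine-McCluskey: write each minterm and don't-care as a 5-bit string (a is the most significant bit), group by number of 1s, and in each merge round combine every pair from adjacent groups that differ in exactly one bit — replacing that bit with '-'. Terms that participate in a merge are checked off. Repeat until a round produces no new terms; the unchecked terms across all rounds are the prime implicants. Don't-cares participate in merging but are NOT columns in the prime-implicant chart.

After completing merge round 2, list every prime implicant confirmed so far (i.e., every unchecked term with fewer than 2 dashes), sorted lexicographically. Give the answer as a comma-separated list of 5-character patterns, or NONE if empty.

-0010, 000-0, 00111, 11-00, 110-0

Round 0: 00000✓ 00010✓ 00111 10010✓ 10011✓ 11000✓ 11010✓ 11011✓ 11100✓
Round 1: -0010 000-0 1-010✓ 1-011✓ 1001-✓ 11-00 110-0 1101-✓
Round 2: 1-01-
PIs = {-0010, 000-0, 00111, 1-01-, 11-00, 110-0}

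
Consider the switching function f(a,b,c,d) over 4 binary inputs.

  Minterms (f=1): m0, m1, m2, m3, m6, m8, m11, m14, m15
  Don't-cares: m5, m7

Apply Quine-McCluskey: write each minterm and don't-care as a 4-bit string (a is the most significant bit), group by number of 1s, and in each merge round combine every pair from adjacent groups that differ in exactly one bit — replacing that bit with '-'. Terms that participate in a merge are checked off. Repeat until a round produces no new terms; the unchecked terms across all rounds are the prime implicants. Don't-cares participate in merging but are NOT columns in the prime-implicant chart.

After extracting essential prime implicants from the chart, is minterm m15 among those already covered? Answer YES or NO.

Round 0: 0000✓ 0001✓ 0010✓ 0011✓ 0101✓ 0110✓ 0111✓ 1000✓ 1011✓ 1110✓ 1111✓
Round 1: -000 -011✓ -110✓ -111✓ 0-01✓ 0-10✓ 0-11✓ 00-0✓ 00-1✓ 000-✓ 001-✓ 01-1✓ 011-✓ 1-11✓ 111-✓
Round 2: --11 -11- 0--1 0-1- 00--
PIs = {--11, -000, -11-, 0--1, 0-1-, 00--}
Coverage chart:
  m0: -000,00--
  m1: 0--1,00--
  m2: 0-1-,00--
  m3: --11,0--1,0-1-,00--
  m6: -11-,0-1-
  m8: -000 ←essential
  m11: --11 ←essential
  m14: -11- ←essential
  m15: --11,-11-
Essential: --11, -000, -11-

YES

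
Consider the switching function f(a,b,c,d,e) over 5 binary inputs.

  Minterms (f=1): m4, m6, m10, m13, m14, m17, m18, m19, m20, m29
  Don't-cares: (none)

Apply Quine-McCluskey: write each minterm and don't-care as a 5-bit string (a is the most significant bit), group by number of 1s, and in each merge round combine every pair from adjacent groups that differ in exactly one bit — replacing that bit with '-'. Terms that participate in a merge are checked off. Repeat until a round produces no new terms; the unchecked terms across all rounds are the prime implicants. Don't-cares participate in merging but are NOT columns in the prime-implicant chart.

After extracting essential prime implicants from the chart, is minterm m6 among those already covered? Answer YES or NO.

NO

[col 0] 00100*, 00110*, 01010*, 01101*, 01110*, 10001*, 10010*, 10011*, 10100*, 11101*
[col 1] -0100, -1101, 0-110, 001-0, 01-10, 100-1, 1001-
Prime implicants: -0100, -1101, 0-110, 001-0, 01-10, 100-1, 1001-
PI chart (minterm → PIs covering it):
  4 | -0100,001-0
  6 | 0-110,001-0
  10 | 01-10  (sole → essential)
  13 | -1101  (sole → essential)
  14 | 0-110,01-10
  17 | 100-1  (sole → essential)
  18 | 1001-  (sole → essential)
  19 | 100-1,1001-
  20 | -0100  (sole → essential)
  29 | -1101  (sole → essential)
Essential prime implicants: -0100, -1101, 01-10, 100-1, 1001-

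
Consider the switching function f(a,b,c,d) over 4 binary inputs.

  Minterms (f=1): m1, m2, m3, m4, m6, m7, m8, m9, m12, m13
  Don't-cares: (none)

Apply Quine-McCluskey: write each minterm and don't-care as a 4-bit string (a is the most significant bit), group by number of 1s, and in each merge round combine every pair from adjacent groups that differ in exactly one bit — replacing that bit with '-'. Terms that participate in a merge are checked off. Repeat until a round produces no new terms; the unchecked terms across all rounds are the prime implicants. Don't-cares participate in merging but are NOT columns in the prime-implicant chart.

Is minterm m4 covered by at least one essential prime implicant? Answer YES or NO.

size-2^0 implicants → 0001(✓)  0010(✓)  0011(✓)  0100(✓)  0110(✓)  0111(✓)  1000(✓)  1001(✓)  1100(✓)  1101(✓)
size-2^1 implicants → -001  -100  0-10(✓)  0-11(✓)  00-1  001-(✓)  01-0  011-(✓)  1-00(✓)  1-01(✓)  100-(✓)  110-(✓)
size-2^2 implicants → 0-1-  1-0-
Unchecked terms (primes): -001, -100, 0-1-, 00-1, 01-0, 1-0-
Minterm coverage:
  m1 ⊆ -001,00-1
  m2 ⊆ 0-1- [E]
  m3 ⊆ 0-1-,00-1
  m4 ⊆ -100,01-0
  m6 ⊆ 0-1-,01-0
  m7 ⊆ 0-1- [E]
  m8 ⊆ 1-0- [E]
  m9 ⊆ -001,1-0-
  m12 ⊆ -100,1-0-
  m13 ⊆ 1-0- [E]
E = {0-1-, 1-0-}

NO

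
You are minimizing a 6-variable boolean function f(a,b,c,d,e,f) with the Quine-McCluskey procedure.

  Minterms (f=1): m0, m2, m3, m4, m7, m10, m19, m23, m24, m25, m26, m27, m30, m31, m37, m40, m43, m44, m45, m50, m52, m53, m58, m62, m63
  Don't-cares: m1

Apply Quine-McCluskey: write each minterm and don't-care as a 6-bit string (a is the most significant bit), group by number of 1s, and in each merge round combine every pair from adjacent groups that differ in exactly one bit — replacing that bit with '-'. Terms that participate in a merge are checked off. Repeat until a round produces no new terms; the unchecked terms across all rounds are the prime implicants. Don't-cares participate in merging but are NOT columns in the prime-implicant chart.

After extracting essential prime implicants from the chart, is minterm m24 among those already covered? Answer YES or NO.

YES

size-2^0 implicants → 000000(✓)  000001(✓)  000010(✓)  000011(✓)  000100(✓)  000111(✓)  001010(✓)  010011(✓)  010111(✓)  011000(✓)  011001(✓)  011010(✓)  011011(✓)  011110(✓)  011111(✓)  100101(✓)  101000(✓)  101011  101100(✓)  101101(✓)  110010(✓)  110100(✓)  110101(✓)  111010(✓)  111110(✓)  111111(✓)
size-2^1 implicants → -11010(✓)  -11110(✓)  -11111(✓)  0-0011(✓)  0-0111(✓)  0-1010  00-010  000-00  000-11(✓)  0000-0(✓)  0000-1(✓)  00000-(✓)  00001-(✓)  01-011(✓)  01-111(✓)  010-11(✓)  011-10(✓)  011-11(✓)  0110-0(✓)  0110-1(✓)  01100-(✓)  01101-(✓)  01111-(✓)  1-0101  10-101  101-00  10110-  11-010  11010-  111-10(✓)  11111-(✓)
size-2^2 implicants → -11-10  -1111-  0-0-11  0000--  01--11  011-1-  0110--
Unchecked terms (primes): -11-10, -1111-, 0-0-11, 0-1010, 00-010, 000-00, 0000--, 01--11, 011-1-, 0110--, 1-0101, 10-101, 101-00, 101011, 10110-, 11-010, 11010-
Minterm coverage:
  m0 ⊆ 000-00,0000--
  m2 ⊆ 00-010,0000--
  m3 ⊆ 0-0-11,0000--
  m4 ⊆ 000-00 [E]
  m7 ⊆ 0-0-11 [E]
  m10 ⊆ 0-1010,00-010
  m19 ⊆ 0-0-11,01--11
  m23 ⊆ 0-0-11,01--11
  m24 ⊆ 0110-- [E]
  m25 ⊆ 0110-- [E]
  m26 ⊆ -11-10,0-1010,011-1-,0110--
  m27 ⊆ 01--11,011-1-,0110--
  m30 ⊆ -11-10,-1111-,011-1-
  m31 ⊆ -1111-,01--11,011-1-
  m37 ⊆ 1-0101,10-101
  m40 ⊆ 101-00 [E]
  m43 ⊆ 101011 [E]
  m44 ⊆ 101-00,10110-
  m45 ⊆ 10-101,10110-
  m50 ⊆ 11-010 [E]
  m52 ⊆ 11010- [E]
  m53 ⊆ 1-0101,11010-
  m58 ⊆ -11-10,11-010
  m62 ⊆ -11-10,-1111-
  m63 ⊆ -1111- [E]
E = {-1111-, 0-0-11, 000-00, 0110--, 101-00, 101011, 11-010, 11010-}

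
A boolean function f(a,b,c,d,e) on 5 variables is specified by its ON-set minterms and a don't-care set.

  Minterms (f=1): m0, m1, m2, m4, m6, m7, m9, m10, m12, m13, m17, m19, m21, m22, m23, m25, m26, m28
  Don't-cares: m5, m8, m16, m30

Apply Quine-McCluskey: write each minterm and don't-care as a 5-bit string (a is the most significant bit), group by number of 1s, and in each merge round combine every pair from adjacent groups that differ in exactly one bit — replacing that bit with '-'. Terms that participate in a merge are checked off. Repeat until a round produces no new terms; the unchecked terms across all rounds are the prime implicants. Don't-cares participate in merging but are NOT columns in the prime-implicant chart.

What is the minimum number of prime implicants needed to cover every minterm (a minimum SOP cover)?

7

[col 0] 00000*, 00001*, 00010*, 00100*, 00101*, 00110*, 00111*, 01000*, 01001*, 01010*, 01100*, 01101*, 10000*, 10001*, 10011*, 10101*, 10110*, 10111*, 11001*, 11010*, 11100*, 11110*
[col 1] -0000*, -0001*, -0101*, -0110*, -0111*, -1001*, -1010, -1100, 0-000*, 0-001*, 0-010*, 0-100*, 0-101*, 00-00*, 00-01*, 00-10*, 000-0*, 0000-*, 001-0*, 001-1*, 0010-*, 0011-*, 01-00*, 01-01*, 010-0*, 0100-*, 0110-*, 1-001*, 1-110, 10-01*, 10-11*, 100-1*, 1000-*, 101-1*, 1011-*, 11-10, 111-0
[col 2] --001, -0-01, -000-, -01-1, -011-, 0--00*, 0--01*, 0-0-0, 0-00-*, 0-10-*, 00--0, 00-0-*, 001--, 01-0-*, 10--1
[col 3] 0--0-
Prime implicants: --001, -0-01, -000-, -01-1, -011-, -1010, -1100, 0--0-, 0-0-0, 00--0, 001--, 1-110, 10--1, 11-10, 111-0
PI chart (minterm → PIs covering it):
  0 | -000-,0--0-,0-0-0,00--0
  1 | --001,-0-01,-000-,0--0-
  2 | 0-0-0,00--0
  4 | 0--0-,00--0,001--
  6 | -011-,00--0,001--
  7 | -01-1,-011-,001--
  9 | --001,0--0-
  10 | -1010,0-0-0
  12 | -1100,0--0-
  13 | 0--0-  (sole → essential)
  17 | --001,-0-01,-000-,10--1
  19 | 10--1  (sole → essential)
  21 | -0-01,-01-1,10--1
  22 | -011-,1-110
  23 | -01-1,-011-,10--1
  25 | --001  (sole → essential)
  26 | -1010,11-10
  28 | -1100,111-0
Essential prime implicants: --001, 0--0-, 10--1
Petrick residual → -011-, -1010, -1100, 0-0-0
Minimum SOP uses 7 PIs: c'd'e + b'cd + bc'de' + bcd'e' + a'd' + a'c'e' + ab'e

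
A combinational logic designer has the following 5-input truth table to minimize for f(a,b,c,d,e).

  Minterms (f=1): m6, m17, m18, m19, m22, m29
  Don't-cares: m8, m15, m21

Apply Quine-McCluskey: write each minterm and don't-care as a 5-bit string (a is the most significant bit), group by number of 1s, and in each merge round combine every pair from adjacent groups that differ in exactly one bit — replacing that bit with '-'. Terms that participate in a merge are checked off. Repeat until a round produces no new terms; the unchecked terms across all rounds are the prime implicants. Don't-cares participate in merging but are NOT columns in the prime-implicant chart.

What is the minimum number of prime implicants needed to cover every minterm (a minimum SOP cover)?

4

[col 0] 00110*, 01000, 01111, 10001*, 10010*, 10011*, 10101*, 10110*, 11101*
[col 1] -0110, 1-101, 10-01, 10-10, 100-1, 1001-
Prime implicants: -0110, 01000, 01111, 1-101, 10-01, 10-10, 100-1, 1001-
PI chart (minterm → PIs covering it):
  6 | -0110  (sole → essential)
  17 | 10-01,100-1
  18 | 10-10,1001-
  19 | 100-1,1001-
  22 | -0110,10-10
  29 | 1-101  (sole → essential)
Essential prime implicants: -0110, 1-101
Petrick residual → 10-01, 1001-
Minimum SOP uses 4 PIs: b'cde' + acd'e + ab'd'e + ab'c'd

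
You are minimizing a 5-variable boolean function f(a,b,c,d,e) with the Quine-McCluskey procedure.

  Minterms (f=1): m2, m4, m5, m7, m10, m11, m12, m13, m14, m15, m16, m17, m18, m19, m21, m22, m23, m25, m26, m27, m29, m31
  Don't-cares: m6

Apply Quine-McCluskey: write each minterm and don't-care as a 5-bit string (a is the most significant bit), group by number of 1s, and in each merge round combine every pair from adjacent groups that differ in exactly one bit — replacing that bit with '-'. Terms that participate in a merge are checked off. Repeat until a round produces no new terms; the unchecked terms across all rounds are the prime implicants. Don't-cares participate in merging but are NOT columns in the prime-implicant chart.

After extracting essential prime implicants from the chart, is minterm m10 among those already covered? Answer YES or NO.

NO

[col 0] 00010*, 00100*, 00101*, 00110*, 00111*, 01010*, 01011*, 01100*, 01101*, 01110*, 01111*, 10000*, 10001*, 10010*, 10011*, 10101*, 10110*, 10111*, 11001*, 11010*, 11011*, 11101*, 11111*
[col 1] -0010*, -0101*, -0110*, -0111*, -1010*, -1011*, -1101*, -1111*, 0-010*, 0-100*, 0-101*, 0-110*, 0-111*, 00-10*, 001-0*, 001-1*, 0010-*, 0011-*, 01-10*, 01-11*, 0101-*, 011-0*, 011-1*, 0110-*, 0111-*, 1-001*, 1-010*, 1-011*, 1-101*, 1-111*, 10-01*, 10-10*, 10-11*, 100-0*, 100-1*, 1000-*, 1001-*, 101-1*, 1011-*, 11-01*, 11-11*, 110-1*, 1101-*, 111-1*
[col 2] --010, --101*, --111*, -0-10, -01-1*, -011-, -1-11, -101-, -11-1*, 0--10, 0-1-0*, 0-1-1*, 0-10-*, 0-11-*, 001--*, 01-1-, 011--*, 1--01*, 1--11*, 1-0-1*, 1-01-, 1-1-1*, 10--1*, 10-1-, 100--, 11--1*
[col 3] --1-1, 0-1--, 1---1
Prime implicants: --010, --1-1, -0-10, -011-, -1-11, -101-, 0--10, 0-1--, 01-1-, 1---1, 1-01-, 10-1-, 100--
PI chart (minterm → PIs covering it):
  2 | --010,-0-10,0--10
  4 | 0-1--  (sole → essential)
  5 | --1-1,0-1--
  7 | --1-1,-011-,0-1--
  10 | --010,-101-,0--10,01-1-
  11 | -1-11,-101-,01-1-
  12 | 0-1--  (sole → essential)
  13 | --1-1,0-1--
  14 | 0--10,0-1--,01-1-
  15 | --1-1,-1-11,0-1--,01-1-
  16 | 100--  (sole → essential)
  17 | 1---1,100--
  18 | --010,-0-10,1-01-,10-1-,100--
  19 | 1---1,1-01-,10-1-,100--
  21 | --1-1,1---1
  22 | -0-10,-011-,10-1-
  23 | --1-1,-011-,1---1,10-1-
  25 | 1---1  (sole → essential)
  26 | --010,-101-,1-01-
  27 | -1-11,-101-,1---1,1-01-
  29 | --1-1,1---1
  31 | --1-1,-1-11,1---1
Essential prime implicants: 0-1--, 1---1, 100--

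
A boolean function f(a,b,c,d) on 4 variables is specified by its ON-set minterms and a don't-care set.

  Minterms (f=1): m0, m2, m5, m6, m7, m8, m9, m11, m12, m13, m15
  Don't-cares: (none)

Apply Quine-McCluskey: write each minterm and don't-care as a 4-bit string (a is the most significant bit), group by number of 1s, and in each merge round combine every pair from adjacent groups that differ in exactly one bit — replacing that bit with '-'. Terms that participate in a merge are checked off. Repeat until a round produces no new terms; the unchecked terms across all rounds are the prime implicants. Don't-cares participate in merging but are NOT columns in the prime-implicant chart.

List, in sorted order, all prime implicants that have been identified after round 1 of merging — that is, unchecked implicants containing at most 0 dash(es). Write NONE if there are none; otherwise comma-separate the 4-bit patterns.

[col 0] 0000*, 0010*, 0101*, 0110*, 0111*, 1000*, 1001*, 1011*, 1100*, 1101*, 1111*
[col 1] -000, -101*, -111*, 0-10, 00-0, 01-1*, 011-, 1-00*, 1-01*, 1-11*, 10-1*, 100-*, 11-1*, 110-*
[col 2] -1-1, 1--1, 1-0-
Prime implicants: -000, -1-1, 0-10, 00-0, 011-, 1--1, 1-0-

NONE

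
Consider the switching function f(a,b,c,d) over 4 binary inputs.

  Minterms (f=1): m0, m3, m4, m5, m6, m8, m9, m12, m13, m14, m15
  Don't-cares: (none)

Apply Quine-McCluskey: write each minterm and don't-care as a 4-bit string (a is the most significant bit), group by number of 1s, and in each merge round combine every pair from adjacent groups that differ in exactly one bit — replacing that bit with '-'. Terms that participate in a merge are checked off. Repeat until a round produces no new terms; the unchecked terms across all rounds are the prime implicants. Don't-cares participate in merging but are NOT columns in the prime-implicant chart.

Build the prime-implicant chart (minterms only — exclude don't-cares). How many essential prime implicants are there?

6

size-2^0 implicants → 0000(✓)  0011  0100(✓)  0101(✓)  0110(✓)  1000(✓)  1001(✓)  1100(✓)  1101(✓)  1110(✓)  1111(✓)
size-2^1 implicants → -000(✓)  -100(✓)  -101(✓)  -110(✓)  0-00(✓)  01-0(✓)  010-(✓)  1-00(✓)  1-01(✓)  100-(✓)  11-0(✓)  11-1(✓)  110-(✓)  111-(✓)
size-2^2 implicants → --00  -1-0  -10-  1-0-  11--
Unchecked terms (primes): --00, -1-0, -10-, 0011, 1-0-, 11--
Minterm coverage:
  m0 ⊆ --00 [E]
  m3 ⊆ 0011 [E]
  m4 ⊆ --00,-1-0,-10-
  m5 ⊆ -10- [E]
  m6 ⊆ -1-0 [E]
  m8 ⊆ --00,1-0-
  m9 ⊆ 1-0- [E]
  m12 ⊆ --00,-1-0,-10-,1-0-,11--
  m13 ⊆ -10-,1-0-,11--
  m14 ⊆ -1-0,11--
  m15 ⊆ 11-- [E]
E = {--00, -1-0, -10-, 0011, 1-0-, 11--}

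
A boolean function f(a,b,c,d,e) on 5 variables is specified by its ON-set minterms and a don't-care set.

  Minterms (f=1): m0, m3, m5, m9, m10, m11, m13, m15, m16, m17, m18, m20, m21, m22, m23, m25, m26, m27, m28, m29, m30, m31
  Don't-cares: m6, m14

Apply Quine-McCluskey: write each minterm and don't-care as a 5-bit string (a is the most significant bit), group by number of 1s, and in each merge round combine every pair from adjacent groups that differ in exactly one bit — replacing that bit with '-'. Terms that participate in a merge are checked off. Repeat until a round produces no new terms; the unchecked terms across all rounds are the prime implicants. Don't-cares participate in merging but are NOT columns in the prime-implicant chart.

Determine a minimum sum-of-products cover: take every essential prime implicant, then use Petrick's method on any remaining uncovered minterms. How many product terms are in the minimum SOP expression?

8

Round 0: 00000✓ 00011✓ 00101✓ 00110✓ 01001✓ 01010✓ 01011✓ 01101✓ 01110✓ 01111✓ 10000✓ 10001✓ 10010✓ 10100✓ 10101✓ 10110✓ 10111✓ 11001✓ 11010✓ 11011✓ 11100✓ 11101✓ 11110✓ 11111✓
Round 1: -0000 -0101✓ -0110✓ -1001✓ -1010✓ -1011✓ -1101✓ -1110✓ -1111✓ 0-011 0-101✓ 0-110✓ 01-01✓ 01-10✓ 01-11✓ 010-1✓ 0101-✓ 011-1✓ 0111-✓ 1-001✓ 1-010✓ 1-100✓ 1-101✓ 1-110✓ 1-111✓ 10-00✓ 10-01✓ 10-10✓ 100-0✓ 1000-✓ 101-0✓ 101-1✓ 1010-✓ 1011-✓ 11-01✓ 11-10✓ 11-11✓ 110-1✓ 1101-✓ 111-0✓ 111-1✓ 1110-✓ 1111-✓
Round 2: --101 --110 -1-01✓ -1-10✓ -1-11✓ -10-1✓ -101-✓ -11-1✓ -111-✓ 01--1✓ 01-1-✓ 1--01 1--10 1-1-0✓ 1-1-1✓ 1-10-✓ 1-11-✓ 10--0 10-0- 101--✓ 11--1✓ 11-1-✓ 111--✓
Round 3: -1--1 -1-1- 1-1--
PIs = {--101, --110, -0000, -1--1, -1-1-, 0-011, 1--01, 1--10, 1-1--, 10--0, 10-0-}
Coverage chart:
  m0: -0000 ←essential
  m3: 0-011 ←essential
  m5: --101 ←essential
  m9: -1--1 ←essential
  m10: -1-1- ←essential
  m11: -1--1,-1-1-,0-011
  m13: --101,-1--1
  m15: -1--1,-1-1-
  m16: -0000,10--0,10-0-
  m17: 1--01,10-0-
  m18: 1--10,10--0
  m20: 1-1--,10--0,10-0-
  m21: --101,1--01,1-1--,10-0-
  m22: --110,1--10,1-1--,10--0
  m23: 1-1-- ←essential
  m25: -1--1,1--01
  m26: -1-1-,1--10
  m27: -1--1,-1-1-
  m28: 1-1-- ←essential
  m29: --101,-1--1,1--01,1-1--
  m30: --110,-1-1-,1--10,1-1--
  m31: -1--1,-1-1-,1-1--
Essential: --101, -0000, -1--1, -1-1-, 0-011, 1-1--
Petrick residual → 1--01, 1--10
Min cover (8 terms): cd'e + b'c'd'e' + be + bd + a'c'de + ad'e + ade' + ac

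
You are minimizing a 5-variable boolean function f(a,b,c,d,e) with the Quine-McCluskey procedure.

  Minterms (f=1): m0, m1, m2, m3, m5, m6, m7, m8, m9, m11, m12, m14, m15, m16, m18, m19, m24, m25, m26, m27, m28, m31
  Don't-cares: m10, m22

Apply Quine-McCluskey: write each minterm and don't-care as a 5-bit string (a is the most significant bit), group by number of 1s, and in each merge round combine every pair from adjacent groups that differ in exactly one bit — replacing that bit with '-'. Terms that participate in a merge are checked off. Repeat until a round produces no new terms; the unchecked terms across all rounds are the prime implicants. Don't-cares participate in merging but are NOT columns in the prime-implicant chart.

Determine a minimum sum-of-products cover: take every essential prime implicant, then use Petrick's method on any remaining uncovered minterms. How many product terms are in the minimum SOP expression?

Round 0: 00000✓ 00001✓ 00010✓ 00011✓ 00101✓ 00110✓ 00111✓ 01000✓ 01001✓ 01010✓ 01011✓ 01100✓ 01110✓ 01111✓ 10000✓ 10010✓ 10011✓ 10110✓ 11000✓ 11001✓ 11010✓ 11011✓ 11100✓ 11111✓
Round 1: -0000✓ -0010✓ -0011✓ -0110✓ -1000✓ -1001✓ -1010✓ -1011✓ -1100✓ -1111✓ 0-000✓ 0-001✓ 0-010✓ 0-011✓ 0-110✓ 0-111✓ 00-01✓ 00-10✓ 00-11✓ 000-0✓ 000-1✓ 0000-✓ 0001-✓ 001-1✓ 0011-✓ 01-00✓ 01-10✓ 01-11✓ 010-0✓ 010-1✓ 0100-✓ 0101-✓ 011-0✓ 0111-✓ 1-000✓ 1-010✓ 1-011✓ 10-10✓ 100-0✓ 1001-✓ 11-00✓ 11-11✓ 110-0✓ 110-1✓ 1100-✓ 1101-✓
Round 2: --000✓ --010✓ --011✓ -0-10 -00-0✓ -001-✓ -1-00 -1-11 -10-0✓ -10-1✓ -100-✓ -101-✓ 0--10✓ 0--11✓ 0-0-0✓ 0-0-1✓ 0-00-✓ 0-01-✓ 0-11-✓ 00--1 00-1-✓ 000--✓ 01--0 01-1-✓ 010--✓ 1-0-0✓ 1-01-✓ 110--✓
Round 3: --0-0 --01- -10-- 0--1- 0-0--
PIs = {--0-0, --01-, -0-10, -1-00, -1-11, -10--, 0--1-, 0-0--, 00--1, 01--0}
Coverage chart:
  m0: --0-0,0-0--
  m1: 0-0--,00--1
  m2: --0-0,--01-,-0-10,0--1-,0-0--
  m3: --01-,0--1-,0-0--,00--1
  m5: 00--1 ←essential
  m6: -0-10,0--1-
  m7: 0--1-,00--1
  m8: --0-0,-1-00,-10--,0-0--,01--0
  m9: -10--,0-0--
  m11: --01-,-1-11,-10--,0--1-,0-0--
  m12: -1-00,01--0
  m14: 0--1-,01--0
  m15: -1-11,0--1-
  m16: --0-0 ←essential
  m18: --0-0,--01-,-0-10
  m19: --01- ←essential
  m24: --0-0,-1-00,-10--
  m25: -10-- ←essential
  m26: --0-0,--01-,-10--
  m27: --01-,-1-11,-10--
  m28: -1-00 ←essential
  m31: -1-11 ←essential
Essential: --0-0, --01-, -1-00, -1-11, -10--, 00--1
Petrick residual → 0--1-
Min cover (7 terms): c'e' + c'd + bd'e' + bde + bc' + a'd + a'b'e

7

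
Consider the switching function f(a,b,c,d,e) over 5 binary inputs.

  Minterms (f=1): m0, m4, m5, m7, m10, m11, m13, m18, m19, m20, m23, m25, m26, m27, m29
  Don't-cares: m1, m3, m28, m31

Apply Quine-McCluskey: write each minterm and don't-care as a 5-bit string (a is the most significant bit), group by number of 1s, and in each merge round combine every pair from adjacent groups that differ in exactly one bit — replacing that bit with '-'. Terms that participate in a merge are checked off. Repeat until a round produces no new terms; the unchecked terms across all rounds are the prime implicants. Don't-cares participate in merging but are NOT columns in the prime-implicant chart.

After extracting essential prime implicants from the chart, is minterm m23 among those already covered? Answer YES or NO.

NO

size-2^0 implicants → 00000(✓)  00001(✓)  00011(✓)  00100(✓)  00101(✓)  00111(✓)  01010(✓)  01011(✓)  01101(✓)  10010(✓)  10011(✓)  10100(✓)  10111(✓)  11001(✓)  11010(✓)  11011(✓)  11100(✓)  11101(✓)  11111(✓)
size-2^1 implicants → -0011(✓)  -0100  -0111(✓)  -1010(✓)  -1011(✓)  -1101  0-011(✓)  0-101  00-00(✓)  00-01(✓)  00-11(✓)  000-1(✓)  0000-(✓)  001-1(✓)  0010-(✓)  0101-(✓)  1-010(✓)  1-011(✓)  1-100  1-111(✓)  10-11(✓)  1001-(✓)  11-01(✓)  11-11(✓)  110-1(✓)  1101-(✓)  111-1(✓)  1110-
size-2^2 implicants → --011  -0-11  -101-  00--1  00-0-  1--11  1-01-  11--1
Unchecked terms (primes): --011, -0-11, -0100, -101-, -1101, 0-101, 00--1, 00-0-, 1--11, 1-01-, 1-100, 11--1, 1110-
Minterm coverage:
  m0 ⊆ 00-0- [E]
  m4 ⊆ -0100,00-0-
  m5 ⊆ 0-101,00--1,00-0-
  m7 ⊆ -0-11,00--1
  m10 ⊆ -101- [E]
  m11 ⊆ --011,-101-
  m13 ⊆ -1101,0-101
  m18 ⊆ 1-01- [E]
  m19 ⊆ --011,-0-11,1--11,1-01-
  m20 ⊆ -0100,1-100
  m23 ⊆ -0-11,1--11
  m25 ⊆ 11--1 [E]
  m26 ⊆ -101-,1-01-
  m27 ⊆ --011,-101-,1--11,1-01-,11--1
  m29 ⊆ -1101,11--1,1110-
E = {-101-, 00-0-, 1-01-, 11--1}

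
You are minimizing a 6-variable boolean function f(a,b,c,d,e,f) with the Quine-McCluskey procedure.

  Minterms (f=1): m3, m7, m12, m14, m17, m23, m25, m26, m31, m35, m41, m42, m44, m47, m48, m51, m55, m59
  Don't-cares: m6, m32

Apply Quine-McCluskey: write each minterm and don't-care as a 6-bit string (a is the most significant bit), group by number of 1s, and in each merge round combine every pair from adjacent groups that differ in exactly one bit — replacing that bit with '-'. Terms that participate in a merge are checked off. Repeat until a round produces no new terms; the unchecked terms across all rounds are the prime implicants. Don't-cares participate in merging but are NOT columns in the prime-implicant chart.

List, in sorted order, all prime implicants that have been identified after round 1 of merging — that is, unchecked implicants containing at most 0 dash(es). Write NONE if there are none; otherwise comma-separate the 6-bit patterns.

size-2^0 implicants → 000011(✓)  000110(✓)  000111(✓)  001100(✓)  001110(✓)  010001(✓)  010111(✓)  011001(✓)  011010  011111(✓)  100000(✓)  100011(✓)  101001  101010  101100(✓)  101111  110000(✓)  110011(✓)  110111(✓)  111011(✓)
size-2^1 implicants → -00011  -01100  -10111  0-0111  00-110  000-11  00011-  0011-0  01-001  01-111  1-0000  1-0011  11-011  110-11
Unchecked terms (primes): -00011, -01100, -10111, 0-0111, 00-110, 000-11, 00011-, 0011-0, 01-001, 01-111, 011010, 1-0000, 1-0011, 101001, 101010, 101111, 11-011, 110-11

011010, 101001, 101010, 101111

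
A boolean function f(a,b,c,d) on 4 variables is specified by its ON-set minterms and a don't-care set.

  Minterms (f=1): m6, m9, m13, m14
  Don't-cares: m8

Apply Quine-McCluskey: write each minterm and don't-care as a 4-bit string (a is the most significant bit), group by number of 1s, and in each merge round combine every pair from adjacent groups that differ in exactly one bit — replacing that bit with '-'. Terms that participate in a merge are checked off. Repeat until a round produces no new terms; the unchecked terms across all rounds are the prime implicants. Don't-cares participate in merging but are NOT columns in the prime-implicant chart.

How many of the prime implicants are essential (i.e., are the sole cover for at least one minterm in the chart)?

2

Round 0: 0110✓ 1000✓ 1001✓ 1101✓ 1110✓
Round 1: -110 1-01 100-
PIs = {-110, 1-01, 100-}
Coverage chart:
  m6: -110 ←essential
  m9: 1-01,100-
  m13: 1-01 ←essential
  m14: -110 ←essential
Essential: -110, 1-01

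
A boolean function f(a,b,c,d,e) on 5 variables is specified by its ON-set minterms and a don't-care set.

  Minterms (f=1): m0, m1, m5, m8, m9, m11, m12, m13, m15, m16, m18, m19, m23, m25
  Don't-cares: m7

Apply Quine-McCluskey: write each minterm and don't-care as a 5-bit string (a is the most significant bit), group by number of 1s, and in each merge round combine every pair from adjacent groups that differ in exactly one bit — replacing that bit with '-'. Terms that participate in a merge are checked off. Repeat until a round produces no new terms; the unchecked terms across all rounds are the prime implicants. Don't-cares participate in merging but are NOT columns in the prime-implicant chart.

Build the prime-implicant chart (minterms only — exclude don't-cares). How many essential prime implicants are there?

Round 0: 00000✓ 00001✓ 00101✓ 00111✓ 01000✓ 01001✓ 01011✓ 01100✓ 01101✓ 01111✓ 10000✓ 10010✓ 10011✓ 10111✓ 11001✓
Round 1: -0000 -0111 -1001 0-000✓ 0-001✓ 0-101✓ 0-111✓ 00-01✓ 0000-✓ 001-1✓ 01-00✓ 01-01✓ 01-11✓ 010-1✓ 0100-✓ 011-1✓ 0110-✓ 10-11 100-0 1001-
Round 2: 0--01 0-00- 0-1-1 01--1 01-0-
PIs = {-0000, -0111, -1001, 0--01, 0-00-, 0-1-1, 01--1, 01-0-, 10-11, 100-0, 1001-}
Coverage chart:
  m0: -0000,0-00-
  m1: 0--01,0-00-
  m5: 0--01,0-1-1
  m8: 0-00-,01-0-
  m9: -1001,0--01,0-00-,01--1,01-0-
  m11: 01--1 ←essential
  m12: 01-0- ←essential
  m13: 0--01,0-1-1,01--1,01-0-
  m15: 0-1-1,01--1
  m16: -0000,100-0
  m18: 100-0,1001-
  m19: 10-11,1001-
  m23: -0111,10-11
  m25: -1001 ←essential
Essential: -1001, 01--1, 01-0-

3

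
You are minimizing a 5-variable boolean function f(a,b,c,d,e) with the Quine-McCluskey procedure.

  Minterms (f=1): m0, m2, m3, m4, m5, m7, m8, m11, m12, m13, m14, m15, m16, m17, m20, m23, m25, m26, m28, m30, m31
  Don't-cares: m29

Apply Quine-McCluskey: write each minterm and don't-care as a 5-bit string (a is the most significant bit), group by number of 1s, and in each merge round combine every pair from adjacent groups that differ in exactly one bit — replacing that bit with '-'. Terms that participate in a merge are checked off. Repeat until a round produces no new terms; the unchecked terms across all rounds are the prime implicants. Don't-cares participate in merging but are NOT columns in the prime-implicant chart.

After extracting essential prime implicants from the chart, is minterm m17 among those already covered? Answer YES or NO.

NO

Round 0: 00000✓ 00010✓ 00011✓ 00100✓ 00101✓ 00111✓ 01000✓ 01011✓ 01100✓ 01101✓ 01110✓ 01111✓ 10000✓ 10001✓ 10100✓ 10111✓ 11001✓ 11010✓ 11100✓ 11101✓ 11110✓ 11111✓
Round 1: -0000✓ -0100✓ -0111✓ -1100✓ -1101✓ -1110✓ -1111✓ 0-000✓ 0-011✓ 0-100✓ 0-101✓ 0-111✓ 00-00✓ 00-11✓ 000-0 0001- 001-1✓ 0010-✓ 01-00✓ 01-11✓ 011-0✓ 011-1✓ 0110-✓ 0111-✓ 1-001 1-100✓ 1-111✓ 10-00✓ 1000- 11-01 11-10 111-0✓ 111-1✓ 1110-✓ 1111-✓
Round 2: --100 --111 -0-00 -11-0✓ -11-1✓ -110-✓ -111-✓ 0--00 0--11 0-1-1 0-10- 011--✓ 111--✓
Round 3: -11--
PIs = {--100, --111, -0-00, -11--, 0--00, 0--11, 0-1-1, 0-10-, 000-0, 0001-, 1-001, 1000-, 11-01, 11-10}
Coverage chart:
  m0: -0-00,0--00,000-0
  m2: 000-0,0001-
  m3: 0--11,0001-
  m4: --100,-0-00,0--00,0-10-
  m5: 0-1-1,0-10-
  m7: --111,0--11,0-1-1
  m8: 0--00 ←essential
  m11: 0--11 ←essential
  m12: --100,-11--,0--00,0-10-
  m13: -11--,0-1-1,0-10-
  m14: -11-- ←essential
  m15: --111,-11--,0--11,0-1-1
  m16: -0-00,1000-
  m17: 1-001,1000-
  m20: --100,-0-00
  m23: --111 ←essential
  m25: 1-001,11-01
  m26: 11-10 ←essential
  m28: --100,-11--
  m30: -11--,11-10
  m31: --111,-11--
Essential: --111, -11--, 0--00, 0--11, 11-10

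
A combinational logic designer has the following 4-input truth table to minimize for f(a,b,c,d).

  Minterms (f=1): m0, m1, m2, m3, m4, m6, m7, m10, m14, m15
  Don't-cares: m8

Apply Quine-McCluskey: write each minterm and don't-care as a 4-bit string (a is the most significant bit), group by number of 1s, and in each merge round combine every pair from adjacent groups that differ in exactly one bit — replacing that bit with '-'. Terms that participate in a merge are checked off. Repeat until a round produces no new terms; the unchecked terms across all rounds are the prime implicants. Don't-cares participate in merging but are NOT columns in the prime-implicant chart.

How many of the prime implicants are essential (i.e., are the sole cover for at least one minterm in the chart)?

3

Round 0: 0000✓ 0001✓ 0010✓ 0011✓ 0100✓ 0110✓ 0111✓ 1000✓ 1010✓ 1110✓ 1111✓
Round 1: -000✓ -010✓ -110✓ -111✓ 0-00✓ 0-10✓ 0-11✓ 00-0✓ 00-1✓ 000-✓ 001-✓ 01-0✓ 011-✓ 1-10✓ 10-0✓ 111-✓
Round 2: --10 -0-0 -11- 0--0 0-1- 00--
PIs = {--10, -0-0, -11-, 0--0, 0-1-, 00--}
Coverage chart:
  m0: -0-0,0--0,00--
  m1: 00-- ←essential
  m2: --10,-0-0,0--0,0-1-,00--
  m3: 0-1-,00--
  m4: 0--0 ←essential
  m6: --10,-11-,0--0,0-1-
  m7: -11-,0-1-
  m10: --10,-0-0
  m14: --10,-11-
  m15: -11- ←essential
Essential: -11-, 0--0, 00--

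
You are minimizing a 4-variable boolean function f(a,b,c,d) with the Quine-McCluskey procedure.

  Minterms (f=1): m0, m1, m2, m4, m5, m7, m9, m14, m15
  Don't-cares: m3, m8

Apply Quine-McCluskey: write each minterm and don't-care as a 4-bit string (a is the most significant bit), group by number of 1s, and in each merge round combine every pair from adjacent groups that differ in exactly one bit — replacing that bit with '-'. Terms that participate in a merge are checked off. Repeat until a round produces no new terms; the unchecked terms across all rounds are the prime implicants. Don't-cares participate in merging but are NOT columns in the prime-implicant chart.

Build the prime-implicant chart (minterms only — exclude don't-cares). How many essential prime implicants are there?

4

size-2^0 implicants → 0000(✓)  0001(✓)  0010(✓)  0011(✓)  0100(✓)  0101(✓)  0111(✓)  1000(✓)  1001(✓)  1110(✓)  1111(✓)
size-2^1 implicants → -000(✓)  -001(✓)  -111  0-00(✓)  0-01(✓)  0-11(✓)  00-0(✓)  00-1(✓)  000-(✓)  001-(✓)  01-1(✓)  010-(✓)  100-(✓)  111-
size-2^2 implicants → -00-  0--1  0-0-  00--
Unchecked terms (primes): -00-, -111, 0--1, 0-0-, 00--, 111-
Minterm coverage:
  m0 ⊆ -00-,0-0-,00--
  m1 ⊆ -00-,0--1,0-0-,00--
  m2 ⊆ 00-- [E]
  m4 ⊆ 0-0- [E]
  m5 ⊆ 0--1,0-0-
  m7 ⊆ -111,0--1
  m9 ⊆ -00- [E]
  m14 ⊆ 111- [E]
  m15 ⊆ -111,111-
E = {-00-, 0-0-, 00--, 111-}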